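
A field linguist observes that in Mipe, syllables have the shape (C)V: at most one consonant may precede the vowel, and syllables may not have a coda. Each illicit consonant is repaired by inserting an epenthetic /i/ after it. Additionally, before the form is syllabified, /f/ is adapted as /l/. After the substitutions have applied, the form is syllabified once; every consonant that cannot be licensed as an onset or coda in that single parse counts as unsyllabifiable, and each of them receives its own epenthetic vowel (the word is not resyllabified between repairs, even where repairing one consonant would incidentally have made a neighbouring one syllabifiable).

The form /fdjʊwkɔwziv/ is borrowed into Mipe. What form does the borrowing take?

Substitution: /f/ → /l/, giving /ldjʊwkɔwziv/.
The consonants /l/, /d/, /w/, /w/, /v/ cannot be parsed into a legal (C)V syllable (no codas are permitted; onsets are limited to one consonant).
Each unlicensed consonant becomes the onset of a new syllable: /l/ → /li/, /d/ → /di/, /w/ → /wi/, /w/ → /wi/, /v/ → /vi/.

lidijʊwikɔwizivi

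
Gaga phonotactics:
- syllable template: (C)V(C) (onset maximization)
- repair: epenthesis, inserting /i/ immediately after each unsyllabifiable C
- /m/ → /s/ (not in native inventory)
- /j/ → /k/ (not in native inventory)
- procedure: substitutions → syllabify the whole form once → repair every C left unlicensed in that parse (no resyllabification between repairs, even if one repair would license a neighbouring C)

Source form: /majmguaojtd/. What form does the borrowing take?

saksiguaoktidi

Substitution: /m/ → /s/, /j/ → /k/, giving /saksguaoktd/.
The consonants /s/, /t/, /d/ cannot be parsed into a legal (C)V(C) syllable (at most one coda consonant is licensed; onsets are limited to one consonant).
Epenthesis after each stranded consonant: /s/ → /si/, /t/ → /ti/, /d/ → /di/.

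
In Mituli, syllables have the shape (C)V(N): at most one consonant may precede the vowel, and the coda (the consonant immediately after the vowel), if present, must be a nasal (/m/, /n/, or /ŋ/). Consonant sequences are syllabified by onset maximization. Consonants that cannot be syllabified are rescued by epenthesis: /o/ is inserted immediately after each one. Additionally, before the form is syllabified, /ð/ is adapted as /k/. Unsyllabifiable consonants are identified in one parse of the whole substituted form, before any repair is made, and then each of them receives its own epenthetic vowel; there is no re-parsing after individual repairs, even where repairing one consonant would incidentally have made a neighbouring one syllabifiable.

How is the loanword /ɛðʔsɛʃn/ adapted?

Substitution: /ð/ → /k/, giving /ɛkʔsɛʃn/.
The consonants /k/, /ʔ/, /ʃ/, /n/ cannot be parsed into a legal (C)V(N) syllable (only a nasal (/m/, /n/, or /ŋ/) is licensed in coda position; onsets are limited to one consonant).
Epenthesis after each stranded consonant: /k/ → /ko/, /ʔ/ → /ʔo/, /ʃ/ → /ʃo/, /n/ → /no/.

ɛkoʔosɛʃono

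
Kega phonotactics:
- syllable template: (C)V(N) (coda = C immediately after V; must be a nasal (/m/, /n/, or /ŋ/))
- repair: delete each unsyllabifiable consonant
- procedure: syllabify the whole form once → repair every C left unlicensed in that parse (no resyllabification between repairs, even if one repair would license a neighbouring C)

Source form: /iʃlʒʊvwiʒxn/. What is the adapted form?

Syllabifying with onset maximization leaves /ʃ/, /l/, /v/, /ʒ/, /x/, /n/ stranded (only a nasal (/m/, /n/, or /ŋ/) is licensed in coda position; onsets are limited to one consonant).
Deletion applies to /ʃ/, /l/, /v/, /ʒ/, /x/, /n/.

iʒʊwi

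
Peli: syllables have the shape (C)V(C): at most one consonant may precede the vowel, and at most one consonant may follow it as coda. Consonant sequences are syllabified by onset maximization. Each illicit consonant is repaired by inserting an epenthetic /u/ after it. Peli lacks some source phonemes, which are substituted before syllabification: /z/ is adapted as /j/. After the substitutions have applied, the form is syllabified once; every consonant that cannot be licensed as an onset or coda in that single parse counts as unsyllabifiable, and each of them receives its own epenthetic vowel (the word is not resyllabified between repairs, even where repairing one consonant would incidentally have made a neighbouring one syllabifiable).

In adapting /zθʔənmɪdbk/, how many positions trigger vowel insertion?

After substitution the input is /jθʔənmɪdbk/.
The unsyllabifiable consonants are /j/, /θ/, /b/, /k/; each receives one epenthetic vowel.

4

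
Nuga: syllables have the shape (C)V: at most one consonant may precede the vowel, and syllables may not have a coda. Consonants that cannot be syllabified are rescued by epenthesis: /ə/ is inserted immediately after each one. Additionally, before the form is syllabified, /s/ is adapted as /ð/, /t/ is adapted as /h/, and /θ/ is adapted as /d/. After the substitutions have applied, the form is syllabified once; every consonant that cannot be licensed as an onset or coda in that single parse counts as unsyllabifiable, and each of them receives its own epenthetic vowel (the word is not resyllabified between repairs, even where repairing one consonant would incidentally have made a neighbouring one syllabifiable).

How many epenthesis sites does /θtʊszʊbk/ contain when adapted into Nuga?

4

After substitution the input is /dhʊðzʊbk/.
The unsyllabifiable consonants are /d/, /ð/, /b/, /k/; each receives one epenthetic vowel.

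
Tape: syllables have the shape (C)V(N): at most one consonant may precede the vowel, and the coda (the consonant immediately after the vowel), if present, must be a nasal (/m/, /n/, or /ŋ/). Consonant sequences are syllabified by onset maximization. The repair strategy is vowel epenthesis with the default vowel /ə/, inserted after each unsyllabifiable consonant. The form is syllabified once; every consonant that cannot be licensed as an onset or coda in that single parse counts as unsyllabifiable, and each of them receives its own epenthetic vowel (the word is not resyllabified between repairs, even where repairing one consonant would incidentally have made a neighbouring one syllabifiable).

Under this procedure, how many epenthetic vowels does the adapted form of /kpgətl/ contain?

The unsyllabifiable consonants are /k/, /p/, /t/, /l/; each receives one epenthetic vowel.

4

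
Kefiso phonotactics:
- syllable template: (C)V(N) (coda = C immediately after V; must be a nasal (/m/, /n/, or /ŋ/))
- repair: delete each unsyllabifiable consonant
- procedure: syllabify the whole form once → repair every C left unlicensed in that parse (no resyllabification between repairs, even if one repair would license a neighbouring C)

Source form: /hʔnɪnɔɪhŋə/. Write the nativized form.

nɪnɔɪŋə

The consonants /h/, /ʔ/, /h/ cannot be parsed into a legal (C)V(N) syllable (only a nasal (/m/, /n/, or /ŋ/) is licensed in coda position; onsets are limited to one consonant).
Deleting the stranded consonants removes /h/, /ʔ/, /h/.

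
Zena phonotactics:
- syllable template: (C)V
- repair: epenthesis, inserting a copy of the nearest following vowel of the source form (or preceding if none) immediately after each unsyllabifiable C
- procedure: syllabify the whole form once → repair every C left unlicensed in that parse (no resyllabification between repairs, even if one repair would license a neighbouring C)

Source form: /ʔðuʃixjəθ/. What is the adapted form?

ʔuðuʃixəjəθə

The consonants /ʔ/, /x/, /θ/ cannot be parsed into a legal (C)V syllable (no codas are permitted; onsets are limited to one consonant).
Inserting the epenthetic vowel yields /ʔ/ → /ʔu/, /x/ → /xə/, /θ/ → /θə/.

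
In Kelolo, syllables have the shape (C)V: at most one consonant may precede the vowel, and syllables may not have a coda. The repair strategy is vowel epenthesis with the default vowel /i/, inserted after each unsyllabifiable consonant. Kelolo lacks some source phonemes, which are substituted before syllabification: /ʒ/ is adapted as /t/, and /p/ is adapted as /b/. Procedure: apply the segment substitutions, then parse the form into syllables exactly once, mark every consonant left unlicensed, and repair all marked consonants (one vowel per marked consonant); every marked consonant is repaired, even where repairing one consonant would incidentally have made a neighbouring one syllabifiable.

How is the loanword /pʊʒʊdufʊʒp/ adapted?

bʊtʊdufʊtibi

Substitution: /p/ → /b/, /ʒ/ → /t/, giving /bʊtʊdufʊtb/.
The consonants /t/, /b/ cannot be parsed into a legal (C)V syllable (no codas are permitted; onsets are limited to one consonant).
Inserting the epenthetic vowel yields /t/ → /ti/, /b/ → /bi/.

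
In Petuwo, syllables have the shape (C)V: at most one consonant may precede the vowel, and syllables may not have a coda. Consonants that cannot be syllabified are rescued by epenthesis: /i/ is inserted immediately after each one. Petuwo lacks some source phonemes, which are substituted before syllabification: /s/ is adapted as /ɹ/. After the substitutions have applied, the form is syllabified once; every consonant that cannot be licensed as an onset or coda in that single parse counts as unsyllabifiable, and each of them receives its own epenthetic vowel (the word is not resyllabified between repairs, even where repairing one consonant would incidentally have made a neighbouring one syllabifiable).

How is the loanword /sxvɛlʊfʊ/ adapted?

ɹixivɛlʊfʊ

Substitution: /s/ → /ɹ/, giving /ɹxvɛlʊfʊ/.
The consonants /ɹ/, /x/ cannot be parsed into a legal (C)V syllable (no codas are permitted; onsets are limited to one consonant).
Inserting the epenthetic vowel yields /ɹ/ → /ɹi/, /x/ → /xi/.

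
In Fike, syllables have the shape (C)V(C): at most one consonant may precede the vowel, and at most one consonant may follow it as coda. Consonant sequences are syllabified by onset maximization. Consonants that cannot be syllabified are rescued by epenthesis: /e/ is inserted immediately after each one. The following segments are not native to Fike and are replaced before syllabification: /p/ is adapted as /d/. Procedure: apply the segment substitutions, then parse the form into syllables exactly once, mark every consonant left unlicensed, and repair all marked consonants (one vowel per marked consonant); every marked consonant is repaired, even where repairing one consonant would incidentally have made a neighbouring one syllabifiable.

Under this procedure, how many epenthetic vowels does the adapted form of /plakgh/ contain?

3

After substitution the input is /dlakgh/.
The unsyllabifiable consonants are /d/, /g/, /h/; each receives one epenthetic vowel.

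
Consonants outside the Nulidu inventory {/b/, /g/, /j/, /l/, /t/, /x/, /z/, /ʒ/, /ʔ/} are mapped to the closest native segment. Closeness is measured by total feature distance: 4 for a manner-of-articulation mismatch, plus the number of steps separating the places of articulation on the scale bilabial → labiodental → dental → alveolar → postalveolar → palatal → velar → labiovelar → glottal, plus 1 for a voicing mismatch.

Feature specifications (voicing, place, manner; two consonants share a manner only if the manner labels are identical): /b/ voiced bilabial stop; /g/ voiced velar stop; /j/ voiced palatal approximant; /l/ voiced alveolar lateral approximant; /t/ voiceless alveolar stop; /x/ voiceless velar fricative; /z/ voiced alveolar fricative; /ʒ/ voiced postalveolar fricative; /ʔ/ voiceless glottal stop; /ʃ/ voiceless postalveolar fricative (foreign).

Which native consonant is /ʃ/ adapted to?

ʒ

/ʒ/ is closest: same manner (fricative), place distance 0 (postalveolar→postalveolar), voicing differs (+1); total 1. Next closest is /x/ at distance 2.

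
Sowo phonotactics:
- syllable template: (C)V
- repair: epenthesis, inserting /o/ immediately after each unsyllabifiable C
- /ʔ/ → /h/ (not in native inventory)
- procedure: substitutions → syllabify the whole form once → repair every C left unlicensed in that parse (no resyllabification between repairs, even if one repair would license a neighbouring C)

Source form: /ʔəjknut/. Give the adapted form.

həjokonuto

Substitution: /ʔ/ → /h/, giving /həjknut/.
Under (C)V, the unsyllabifiable consonants are /j/, /k/, /t/ (no codas are permitted; onsets are limited to one consonant).
Inserting the epenthetic vowel yields /j/ → /jo/, /k/ → /ko/, /t/ → /to/.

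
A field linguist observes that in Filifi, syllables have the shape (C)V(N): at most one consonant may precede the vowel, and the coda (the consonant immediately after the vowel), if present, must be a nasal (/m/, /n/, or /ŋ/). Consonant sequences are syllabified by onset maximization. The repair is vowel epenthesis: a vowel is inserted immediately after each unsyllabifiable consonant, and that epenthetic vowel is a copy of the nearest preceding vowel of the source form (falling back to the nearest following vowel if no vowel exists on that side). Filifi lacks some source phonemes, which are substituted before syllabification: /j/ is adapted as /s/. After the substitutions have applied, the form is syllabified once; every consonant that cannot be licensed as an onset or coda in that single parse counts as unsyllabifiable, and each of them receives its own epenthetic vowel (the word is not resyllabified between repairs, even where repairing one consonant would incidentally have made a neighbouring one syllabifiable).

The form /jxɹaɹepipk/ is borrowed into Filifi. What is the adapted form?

Substitution: /j/ → /s/, giving /sxɹaɹepipk/.
Under (C)V(N), the unsyllabifiable consonants are /s/, /x/, /p/, /k/ (only a nasal (/m/, /n/, or /ŋ/) is licensed in coda position; onsets are limited to one consonant).
Epenthesis after each stranded consonant: /s/ → /sa/, /x/ → /xa/, /p/ → /pi/, /k/ → /ki/.

saxaɹaɹepipiki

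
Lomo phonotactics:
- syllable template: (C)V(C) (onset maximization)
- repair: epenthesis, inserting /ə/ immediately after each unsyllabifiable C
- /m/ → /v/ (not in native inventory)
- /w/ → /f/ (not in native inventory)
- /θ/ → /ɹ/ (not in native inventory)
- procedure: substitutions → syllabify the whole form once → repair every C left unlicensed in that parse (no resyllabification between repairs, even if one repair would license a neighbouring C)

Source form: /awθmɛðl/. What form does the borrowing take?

afɹəvɛðlə

Substitution: /w/ → /f/, /θ/ → /ɹ/, /m/ → /v/, giving /afɹvɛðl/.
The consonants /ɹ/, /l/ cannot be parsed into a legal (C)V(C) syllable (at most one coda consonant is licensed; onsets are limited to one consonant).
Epenthesis after each stranded consonant: /ɹ/ → /ɹə/, /l/ → /lə/.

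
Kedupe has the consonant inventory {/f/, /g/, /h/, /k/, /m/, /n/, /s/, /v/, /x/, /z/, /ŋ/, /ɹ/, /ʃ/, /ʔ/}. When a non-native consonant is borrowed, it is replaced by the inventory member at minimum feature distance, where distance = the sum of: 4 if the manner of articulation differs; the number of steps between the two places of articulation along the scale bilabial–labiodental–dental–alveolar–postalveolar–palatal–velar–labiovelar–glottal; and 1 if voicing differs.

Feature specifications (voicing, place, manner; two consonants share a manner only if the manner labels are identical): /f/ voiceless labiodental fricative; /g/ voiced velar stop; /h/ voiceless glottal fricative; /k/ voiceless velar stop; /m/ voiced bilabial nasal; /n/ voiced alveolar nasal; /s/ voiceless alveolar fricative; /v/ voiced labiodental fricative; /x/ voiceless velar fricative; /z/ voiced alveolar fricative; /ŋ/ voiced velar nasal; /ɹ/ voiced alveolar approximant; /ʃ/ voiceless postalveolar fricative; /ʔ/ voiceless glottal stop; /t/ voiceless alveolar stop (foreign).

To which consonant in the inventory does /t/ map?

/k/ is closest: same manner (stop), place distance 3 (alveolar→velar), same voicing; total 3. Next closest is /g/ at distance 4.

k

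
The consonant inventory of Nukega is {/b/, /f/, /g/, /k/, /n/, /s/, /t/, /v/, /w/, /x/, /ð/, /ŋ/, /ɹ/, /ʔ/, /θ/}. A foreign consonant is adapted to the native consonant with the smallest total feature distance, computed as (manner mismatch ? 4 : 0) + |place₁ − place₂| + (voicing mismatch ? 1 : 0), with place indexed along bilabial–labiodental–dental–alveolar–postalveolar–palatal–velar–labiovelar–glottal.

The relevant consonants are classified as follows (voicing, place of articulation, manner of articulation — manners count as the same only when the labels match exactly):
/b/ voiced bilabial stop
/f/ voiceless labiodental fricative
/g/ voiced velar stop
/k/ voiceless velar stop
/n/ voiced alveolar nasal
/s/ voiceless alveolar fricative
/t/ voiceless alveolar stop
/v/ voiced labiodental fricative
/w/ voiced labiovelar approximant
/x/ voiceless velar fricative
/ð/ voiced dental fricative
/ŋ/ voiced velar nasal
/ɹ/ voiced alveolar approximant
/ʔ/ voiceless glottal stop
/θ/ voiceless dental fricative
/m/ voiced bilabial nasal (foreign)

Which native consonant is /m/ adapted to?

n

/n/ is closest: same manner (nasal), place distance 3 (bilabial→alveolar), same voicing; total 3. Next closest is /b/ at distance 4.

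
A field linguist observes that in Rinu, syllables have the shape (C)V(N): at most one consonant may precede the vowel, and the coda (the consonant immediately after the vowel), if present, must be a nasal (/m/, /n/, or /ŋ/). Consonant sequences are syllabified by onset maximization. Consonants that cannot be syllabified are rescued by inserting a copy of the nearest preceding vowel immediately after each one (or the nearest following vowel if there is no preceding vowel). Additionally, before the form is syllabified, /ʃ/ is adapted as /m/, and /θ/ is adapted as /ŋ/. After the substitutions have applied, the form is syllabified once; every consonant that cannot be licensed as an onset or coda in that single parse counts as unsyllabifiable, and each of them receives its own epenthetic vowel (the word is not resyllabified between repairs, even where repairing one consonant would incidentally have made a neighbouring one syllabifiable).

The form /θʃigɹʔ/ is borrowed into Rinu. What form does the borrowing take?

ŋimigiɹiʔi

Substitution: /θ/ → /ŋ/, /ʃ/ → /m/, giving /ŋmigɹʔ/.
The consonants /ŋ/, /g/, /ɹ/, /ʔ/ cannot be parsed into a legal (C)V(N) syllable (only a nasal (/m/, /n/, or /ŋ/) is licensed in coda position; onsets are limited to one consonant).
Inserting the epenthetic vowel yields /ŋ/ → /ŋi/, /g/ → /gi/, /ɹ/ → /ɹi/, /ʔ/ → /ʔi/.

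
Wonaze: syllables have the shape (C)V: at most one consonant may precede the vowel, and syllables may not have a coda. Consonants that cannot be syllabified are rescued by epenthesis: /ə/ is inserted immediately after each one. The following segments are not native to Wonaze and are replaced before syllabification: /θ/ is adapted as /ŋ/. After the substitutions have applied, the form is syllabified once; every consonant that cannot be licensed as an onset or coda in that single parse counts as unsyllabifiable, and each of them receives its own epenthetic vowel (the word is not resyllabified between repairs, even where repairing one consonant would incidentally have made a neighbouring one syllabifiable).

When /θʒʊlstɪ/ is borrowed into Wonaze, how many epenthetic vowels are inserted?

After substitution the input is /ŋʒʊlstɪ/.
The unsyllabifiable consonants are /ŋ/, /l/, /s/; each receives one epenthetic vowel.

3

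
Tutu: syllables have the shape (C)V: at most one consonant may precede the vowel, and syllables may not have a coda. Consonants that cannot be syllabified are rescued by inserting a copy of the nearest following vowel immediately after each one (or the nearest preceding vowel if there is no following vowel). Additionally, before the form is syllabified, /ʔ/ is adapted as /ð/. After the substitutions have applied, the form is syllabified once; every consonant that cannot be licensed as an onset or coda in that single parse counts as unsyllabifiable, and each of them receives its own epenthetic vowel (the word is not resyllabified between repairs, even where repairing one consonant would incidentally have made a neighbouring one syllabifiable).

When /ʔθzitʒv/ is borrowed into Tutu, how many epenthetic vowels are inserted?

After substitution the input is /ðθzitʒv/.
The unsyllabifiable consonants are /ð/, /θ/, /t/, /ʒ/, /v/; each receives one epenthetic vowel.

5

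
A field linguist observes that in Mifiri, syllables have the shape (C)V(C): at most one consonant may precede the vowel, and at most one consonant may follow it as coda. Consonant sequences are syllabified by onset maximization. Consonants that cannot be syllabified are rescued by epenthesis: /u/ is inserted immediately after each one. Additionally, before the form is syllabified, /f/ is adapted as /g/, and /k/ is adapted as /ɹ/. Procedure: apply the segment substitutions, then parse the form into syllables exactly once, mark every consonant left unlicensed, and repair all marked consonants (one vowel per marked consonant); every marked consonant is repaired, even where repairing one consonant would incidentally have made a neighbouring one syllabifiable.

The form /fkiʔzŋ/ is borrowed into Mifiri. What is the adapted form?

Substitution: /f/ → /g/, /k/ → /ɹ/, giving /gɹiʔzŋ/.
Syllabifying with onset maximization leaves /g/, /z/, /ŋ/ stranded (at most one coda consonant is licensed; onsets are limited to one consonant).
Inserting the epenthetic vowel yields /g/ → /gu/, /z/ → /zu/, /ŋ/ → /ŋu/.

guɹiʔzuŋu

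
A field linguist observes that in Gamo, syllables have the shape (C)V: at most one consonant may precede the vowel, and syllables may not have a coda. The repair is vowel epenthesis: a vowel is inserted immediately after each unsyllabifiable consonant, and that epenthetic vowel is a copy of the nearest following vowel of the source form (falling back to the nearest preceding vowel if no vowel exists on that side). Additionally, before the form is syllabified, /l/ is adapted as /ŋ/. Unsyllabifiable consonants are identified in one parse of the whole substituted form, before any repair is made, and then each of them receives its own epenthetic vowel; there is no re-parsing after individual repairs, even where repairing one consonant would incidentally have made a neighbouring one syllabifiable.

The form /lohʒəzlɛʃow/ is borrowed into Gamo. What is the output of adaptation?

Substitution: /l/ → /ŋ/, giving /ŋohʒəzŋɛʃow/.
Under (C)V, the unsyllabifiable consonants are /h/, /z/, /w/ (no codas are permitted; onsets are limited to one consonant).
Each unlicensed consonant becomes the onset of a new syllable: /h/ → /hə/, /z/ → /zɛ/, /w/ → /wo/.

ŋohəʒəzɛŋɛʃowo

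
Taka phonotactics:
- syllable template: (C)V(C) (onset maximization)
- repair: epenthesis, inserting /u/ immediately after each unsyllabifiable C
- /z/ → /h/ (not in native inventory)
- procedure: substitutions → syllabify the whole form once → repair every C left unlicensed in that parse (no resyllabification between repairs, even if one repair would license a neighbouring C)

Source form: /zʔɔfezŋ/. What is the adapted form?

huʔɔfehŋu

Substitution: /z/ → /h/, giving /hʔɔfehŋ/.
The consonants /h/, /ŋ/ cannot be parsed into a legal (C)V(C) syllable (at most one coda consonant is licensed; onsets are limited to one consonant).
Inserting the epenthetic vowel yields /h/ → /hu/, /ŋ/ → /ŋu/.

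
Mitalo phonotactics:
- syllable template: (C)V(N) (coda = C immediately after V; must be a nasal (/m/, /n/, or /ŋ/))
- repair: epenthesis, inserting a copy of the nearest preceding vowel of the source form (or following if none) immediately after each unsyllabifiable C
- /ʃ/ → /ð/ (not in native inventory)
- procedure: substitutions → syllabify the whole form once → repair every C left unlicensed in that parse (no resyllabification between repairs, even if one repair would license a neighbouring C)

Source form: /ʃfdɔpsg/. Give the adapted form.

Substitution: /ʃ/ → /ð/, giving /ðfdɔpsg/.
Syllabifying with onset maximization leaves /ð/, /f/, /p/, /s/, /g/ stranded (only a nasal (/m/, /n/, or /ŋ/) is licensed in coda position; onsets are limited to one consonant).
Epenthesis after each stranded consonant: /ð/ → /ðɔ/, /f/ → /fɔ/, /p/ → /pɔ/, /s/ → /sɔ/, /g/ → /gɔ/.

ðɔfɔdɔpɔsɔgɔ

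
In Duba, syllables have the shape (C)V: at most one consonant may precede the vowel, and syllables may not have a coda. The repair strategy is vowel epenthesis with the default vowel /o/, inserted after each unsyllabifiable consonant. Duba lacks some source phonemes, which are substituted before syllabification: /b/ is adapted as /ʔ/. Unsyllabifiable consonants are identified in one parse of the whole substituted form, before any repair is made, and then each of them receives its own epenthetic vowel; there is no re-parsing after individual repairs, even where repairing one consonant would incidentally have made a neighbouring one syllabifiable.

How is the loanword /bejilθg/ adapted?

ʔejiloθogo

Substitution: /b/ → /ʔ/, giving /ʔejilθg/.
The consonants /l/, /θ/, /g/ cannot be parsed into a legal (C)V syllable (no codas are permitted; onsets are limited to one consonant).
Epenthesis after each stranded consonant: /l/ → /lo/, /θ/ → /θo/, /g/ → /go/.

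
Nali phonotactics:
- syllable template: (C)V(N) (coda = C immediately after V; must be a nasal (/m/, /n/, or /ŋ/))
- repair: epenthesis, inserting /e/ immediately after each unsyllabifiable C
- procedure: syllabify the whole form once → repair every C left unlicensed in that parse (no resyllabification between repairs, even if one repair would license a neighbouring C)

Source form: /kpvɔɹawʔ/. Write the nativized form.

kepevɔɹaweʔe

The consonants /k/, /p/, /w/, /ʔ/ cannot be parsed into a legal (C)V(N) syllable (only a nasal (/m/, /n/, or /ŋ/) is licensed in coda position; onsets are limited to one consonant).
Epenthesis after each stranded consonant: /k/ → /ke/, /p/ → /pe/, /w/ → /we/, /ʔ/ → /ʔe/.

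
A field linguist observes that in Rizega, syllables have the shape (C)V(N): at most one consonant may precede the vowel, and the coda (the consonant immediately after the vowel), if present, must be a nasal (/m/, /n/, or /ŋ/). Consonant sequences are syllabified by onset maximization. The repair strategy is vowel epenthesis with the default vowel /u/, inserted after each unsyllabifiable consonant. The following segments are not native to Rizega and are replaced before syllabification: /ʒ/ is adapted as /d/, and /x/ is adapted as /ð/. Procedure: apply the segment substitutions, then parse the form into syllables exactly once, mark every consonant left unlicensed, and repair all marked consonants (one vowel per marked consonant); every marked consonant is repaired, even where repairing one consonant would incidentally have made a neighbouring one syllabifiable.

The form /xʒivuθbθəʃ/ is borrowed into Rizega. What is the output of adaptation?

ðudivuθubuθəʃu

Substitution: /x/ → /ð/, /ʒ/ → /d/, giving /ðdivuθbθəʃ/.
Syllabifying with onset maximization leaves /ð/, /θ/, /b/, /ʃ/ stranded (only a nasal (/m/, /n/, or /ŋ/) is licensed in coda position; onsets are limited to one consonant).
Inserting the epenthetic vowel yields /ð/ → /ðu/, /θ/ → /θu/, /b/ → /bu/, /ʃ/ → /ʃu/.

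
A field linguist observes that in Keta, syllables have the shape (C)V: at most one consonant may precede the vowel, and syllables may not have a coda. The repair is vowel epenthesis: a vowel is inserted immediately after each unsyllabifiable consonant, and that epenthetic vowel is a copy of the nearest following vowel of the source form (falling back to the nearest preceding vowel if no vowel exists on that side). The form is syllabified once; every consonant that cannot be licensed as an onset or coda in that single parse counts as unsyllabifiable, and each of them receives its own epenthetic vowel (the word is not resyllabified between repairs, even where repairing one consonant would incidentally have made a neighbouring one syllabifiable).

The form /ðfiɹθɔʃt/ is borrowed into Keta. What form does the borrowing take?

The consonants /ð/, /ɹ/, /ʃ/, /t/ cannot be parsed into a legal (C)V syllable (no codas are permitted; onsets are limited to one consonant).
Inserting the epenthetic vowel yields /ð/ → /ði/, /ɹ/ → /ɹɔ/, /ʃ/ → /ʃɔ/, /t/ → /tɔ/.

ðifiɹɔθɔʃɔtɔ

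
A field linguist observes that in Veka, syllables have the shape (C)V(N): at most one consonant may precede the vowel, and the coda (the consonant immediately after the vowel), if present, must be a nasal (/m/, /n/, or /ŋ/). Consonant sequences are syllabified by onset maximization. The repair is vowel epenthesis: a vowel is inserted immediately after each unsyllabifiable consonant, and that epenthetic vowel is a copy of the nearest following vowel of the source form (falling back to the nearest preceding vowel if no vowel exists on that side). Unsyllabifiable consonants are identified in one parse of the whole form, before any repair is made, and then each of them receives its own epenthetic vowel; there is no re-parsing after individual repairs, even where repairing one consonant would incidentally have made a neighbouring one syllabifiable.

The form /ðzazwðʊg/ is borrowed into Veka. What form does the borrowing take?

ðazazʊwʊðʊgʊ

Syllabifying with onset maximization leaves /ð/, /z/, /w/, /g/ stranded (only a nasal (/m/, /n/, or /ŋ/) is licensed in coda position; onsets are limited to one consonant).
Each unlicensed consonant becomes the onset of a new syllable: /ð/ → /ða/, /z/ → /zʊ/, /w/ → /wʊ/, /g/ → /gʊ/.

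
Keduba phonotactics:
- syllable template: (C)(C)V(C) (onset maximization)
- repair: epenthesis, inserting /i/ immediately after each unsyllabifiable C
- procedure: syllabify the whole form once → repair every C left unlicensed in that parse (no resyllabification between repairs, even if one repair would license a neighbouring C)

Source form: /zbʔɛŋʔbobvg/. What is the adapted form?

Under (C)(C)V(C), the unsyllabifiable consonants are /z/, /v/, /g/ (at most one coda consonant is licensed; onsets may contain at most 2 consonants).
Each unlicensed consonant becomes the onset of a new syllable: /z/ → /zi/, /v/ → /vi/, /g/ → /gi/.

zibʔɛŋʔbobvigi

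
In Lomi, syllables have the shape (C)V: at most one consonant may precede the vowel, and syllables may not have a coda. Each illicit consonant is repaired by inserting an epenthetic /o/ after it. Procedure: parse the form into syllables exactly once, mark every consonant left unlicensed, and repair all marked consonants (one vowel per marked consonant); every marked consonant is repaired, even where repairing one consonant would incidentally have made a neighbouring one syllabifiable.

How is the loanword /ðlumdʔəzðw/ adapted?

Syllabifying with onset maximization leaves /ð/, /m/, /d/, /z/, /ð/, /w/ stranded (no codas are permitted; onsets are limited to one consonant).
Each unlicensed consonant becomes the onset of a new syllable: /ð/ → /ðo/, /m/ → /mo/, /d/ → /do/, /z/ → /zo/, /ð/ → /ðo/, /w/ → /wo/.

ðolumodoʔəzoðowo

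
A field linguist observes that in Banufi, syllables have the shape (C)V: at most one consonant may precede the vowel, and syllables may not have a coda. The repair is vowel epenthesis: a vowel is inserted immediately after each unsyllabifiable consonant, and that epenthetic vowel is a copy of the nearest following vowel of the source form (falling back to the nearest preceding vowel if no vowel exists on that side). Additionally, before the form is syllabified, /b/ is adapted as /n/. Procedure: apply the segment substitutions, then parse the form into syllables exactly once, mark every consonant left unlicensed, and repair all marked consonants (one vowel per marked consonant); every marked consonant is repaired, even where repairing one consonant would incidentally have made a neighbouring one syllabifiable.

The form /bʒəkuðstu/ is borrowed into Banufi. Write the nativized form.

nəʒəkuðusutu

Substitution: /b/ → /n/, giving /nʒəkuðstu/.
The consonants /n/, /ð/, /s/ cannot be parsed into a legal (C)V syllable (no codas are permitted; onsets are limited to one consonant).
Each unlicensed consonant becomes the onset of a new syllable: /n/ → /nə/, /ð/ → /ðu/, /s/ → /su/.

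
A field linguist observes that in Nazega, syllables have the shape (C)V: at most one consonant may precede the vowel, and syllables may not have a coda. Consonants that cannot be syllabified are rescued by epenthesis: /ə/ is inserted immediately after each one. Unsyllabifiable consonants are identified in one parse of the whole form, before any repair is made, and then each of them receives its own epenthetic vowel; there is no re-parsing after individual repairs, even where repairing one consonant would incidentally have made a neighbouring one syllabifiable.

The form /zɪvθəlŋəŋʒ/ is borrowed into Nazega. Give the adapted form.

Under (C)V, the unsyllabifiable consonants are /v/, /l/, /ŋ/, /ʒ/ (no codas are permitted; onsets are limited to one consonant).
Each unlicensed consonant becomes the onset of a new syllable: /v/ → /və/, /l/ → /lə/, /ŋ/ → /ŋə/, /ʒ/ → /ʒə/.

zɪvəθələŋəŋəʒə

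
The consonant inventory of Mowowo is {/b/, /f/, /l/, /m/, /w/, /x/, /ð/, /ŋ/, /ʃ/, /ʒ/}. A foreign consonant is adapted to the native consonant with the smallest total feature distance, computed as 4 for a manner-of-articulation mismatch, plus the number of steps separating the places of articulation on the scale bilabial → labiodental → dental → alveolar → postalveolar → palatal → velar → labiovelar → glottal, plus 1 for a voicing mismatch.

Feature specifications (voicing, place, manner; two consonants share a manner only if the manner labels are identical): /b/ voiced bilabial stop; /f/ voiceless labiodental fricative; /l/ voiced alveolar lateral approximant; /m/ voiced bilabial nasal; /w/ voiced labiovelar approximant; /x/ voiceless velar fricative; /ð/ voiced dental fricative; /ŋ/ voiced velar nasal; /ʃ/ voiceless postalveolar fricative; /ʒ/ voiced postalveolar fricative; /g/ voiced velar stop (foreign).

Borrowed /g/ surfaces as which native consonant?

/ŋ/ is closest: manner differs (stop→nasal, +4), place distance 0 (velar→velar), same voicing; total 4. Next closest is /w/ at distance 5.

ŋ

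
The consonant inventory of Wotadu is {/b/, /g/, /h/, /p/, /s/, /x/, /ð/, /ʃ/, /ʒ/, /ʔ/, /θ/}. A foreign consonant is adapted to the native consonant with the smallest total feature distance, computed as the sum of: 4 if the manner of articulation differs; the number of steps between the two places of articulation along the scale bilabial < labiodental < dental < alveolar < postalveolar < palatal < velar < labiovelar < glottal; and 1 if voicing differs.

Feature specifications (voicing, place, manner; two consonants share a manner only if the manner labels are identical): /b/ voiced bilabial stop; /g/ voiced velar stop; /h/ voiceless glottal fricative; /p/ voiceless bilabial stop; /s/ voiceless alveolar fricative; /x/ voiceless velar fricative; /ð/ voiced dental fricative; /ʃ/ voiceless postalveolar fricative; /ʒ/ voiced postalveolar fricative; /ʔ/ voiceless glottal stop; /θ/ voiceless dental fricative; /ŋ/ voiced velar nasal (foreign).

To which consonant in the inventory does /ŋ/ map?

g

/g/ is closest: manner differs (nasal→stop, +4), place distance 0 (velar→velar), same voicing; total 4. Next closest is /x/ at distance 5.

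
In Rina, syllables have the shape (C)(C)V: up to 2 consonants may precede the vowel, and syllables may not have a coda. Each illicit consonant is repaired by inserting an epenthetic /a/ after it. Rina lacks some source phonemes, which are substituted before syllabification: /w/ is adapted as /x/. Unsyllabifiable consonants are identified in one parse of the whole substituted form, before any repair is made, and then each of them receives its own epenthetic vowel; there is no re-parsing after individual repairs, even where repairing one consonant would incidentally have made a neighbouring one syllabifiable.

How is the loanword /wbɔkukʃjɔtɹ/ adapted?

xbɔkukaʃjɔtaɹa

Substitution: /w/ → /x/, giving /xbɔkukʃjɔtɹ/.
Syllabifying with onset maximization leaves /k/, /t/, /ɹ/ stranded (no codas are permitted; onsets may contain at most 2 consonants).
Each unlicensed consonant becomes the onset of a new syllable: /k/ → /ka/, /t/ → /ta/, /ɹ/ → /ɹa/.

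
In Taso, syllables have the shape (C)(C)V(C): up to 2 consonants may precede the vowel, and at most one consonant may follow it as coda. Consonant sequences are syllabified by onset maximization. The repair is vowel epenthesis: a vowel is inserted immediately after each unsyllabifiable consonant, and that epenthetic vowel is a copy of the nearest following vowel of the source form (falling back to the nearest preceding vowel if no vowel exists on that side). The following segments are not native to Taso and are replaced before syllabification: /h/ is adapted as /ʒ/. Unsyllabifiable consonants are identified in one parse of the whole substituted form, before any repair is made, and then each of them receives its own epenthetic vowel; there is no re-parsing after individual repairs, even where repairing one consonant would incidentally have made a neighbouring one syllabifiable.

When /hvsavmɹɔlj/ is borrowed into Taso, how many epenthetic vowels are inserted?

2

After substitution the input is /ʒvsavmɹɔlj/.
The unsyllabifiable consonants are /ʒ/, /j/; each receives one epenthetic vowel.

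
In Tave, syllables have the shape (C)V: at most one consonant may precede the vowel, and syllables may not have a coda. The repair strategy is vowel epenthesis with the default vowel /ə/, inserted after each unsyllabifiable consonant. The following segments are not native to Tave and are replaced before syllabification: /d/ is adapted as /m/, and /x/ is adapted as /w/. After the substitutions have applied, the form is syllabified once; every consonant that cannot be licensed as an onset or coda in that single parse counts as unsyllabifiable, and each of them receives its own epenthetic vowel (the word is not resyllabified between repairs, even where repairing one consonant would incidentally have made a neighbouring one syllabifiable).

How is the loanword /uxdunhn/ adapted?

uwəmunəhənə

Substitution: /x/ → /w/, /d/ → /m/, giving /uwmunhn/.
The consonants /w/, /n/, /h/, /n/ cannot be parsed into a legal (C)V syllable (no codas are permitted; onsets are limited to one consonant).
Inserting the epenthetic vowel yields /w/ → /wə/, /n/ → /nə/, /h/ → /hə/, /n/ → /nə/.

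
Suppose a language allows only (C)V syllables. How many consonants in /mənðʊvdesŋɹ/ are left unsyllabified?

5

Under (C)V, the unsyllabifiable consonants are /n/, /v/, /s/, /ŋ/, /ɹ/ (no codas are permitted; onsets are limited to one consonant).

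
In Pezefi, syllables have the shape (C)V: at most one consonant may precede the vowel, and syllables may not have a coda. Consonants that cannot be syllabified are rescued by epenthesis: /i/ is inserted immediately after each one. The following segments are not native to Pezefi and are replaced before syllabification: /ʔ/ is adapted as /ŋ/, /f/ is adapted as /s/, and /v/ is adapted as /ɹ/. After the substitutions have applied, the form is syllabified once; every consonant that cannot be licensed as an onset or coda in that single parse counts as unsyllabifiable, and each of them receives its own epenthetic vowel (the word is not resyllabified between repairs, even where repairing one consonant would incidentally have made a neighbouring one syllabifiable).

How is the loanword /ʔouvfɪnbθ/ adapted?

Substitution: /ʔ/ → /ŋ/, /v/ → /ɹ/, /f/ → /s/, giving /ŋouɹsɪnbθ/.
Syllabifying with onset maximization leaves /ɹ/, /n/, /b/, /θ/ stranded (no codas are permitted; onsets are limited to one consonant).
Epenthesis after each stranded consonant: /ɹ/ → /ɹi/, /n/ → /ni/, /b/ → /bi/, /θ/ → /θi/.

ŋouɹisɪnibiθi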